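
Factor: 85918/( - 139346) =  - 119/193= - 7^1*17^1 * 193^ (-1 )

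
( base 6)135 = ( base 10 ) 59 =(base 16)3B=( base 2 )111011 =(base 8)73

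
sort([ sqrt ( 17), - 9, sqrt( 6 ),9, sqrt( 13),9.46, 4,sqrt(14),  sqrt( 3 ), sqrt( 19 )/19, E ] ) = [ - 9,sqrt( 19) /19, sqrt(3), sqrt( 6) , E,  sqrt( 13), sqrt( 14),  4 , sqrt(17 ), 9, 9.46]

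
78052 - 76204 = 1848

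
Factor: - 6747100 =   -  2^2*5^2 *109^1 * 619^1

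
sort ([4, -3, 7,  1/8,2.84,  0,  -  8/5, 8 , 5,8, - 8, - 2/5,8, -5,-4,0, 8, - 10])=[-10, - 8, - 5, - 4, - 3,-8/5, - 2/5, 0, 0,1/8,  2.84,4,5,7, 8,8, 8,8] 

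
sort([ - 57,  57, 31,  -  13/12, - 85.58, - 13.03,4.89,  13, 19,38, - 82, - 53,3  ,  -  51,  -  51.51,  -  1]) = [ - 85.58,-82, - 57, -53, - 51.51 , - 51,-13.03, - 13/12, - 1, 3, 4.89, 13 , 19, 31 , 38, 57 ]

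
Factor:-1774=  - 2^1*887^1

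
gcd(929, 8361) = 929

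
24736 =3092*8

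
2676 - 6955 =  - 4279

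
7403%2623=2157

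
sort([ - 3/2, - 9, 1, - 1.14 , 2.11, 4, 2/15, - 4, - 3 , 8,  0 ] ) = [ - 9,-4,-3, - 3/2,  -  1.14, 0,  2/15,1, 2.11, 4, 8] 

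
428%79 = 33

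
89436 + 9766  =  99202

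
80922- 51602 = 29320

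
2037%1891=146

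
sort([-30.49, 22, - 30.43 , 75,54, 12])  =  [ - 30.49  , - 30.43,12, 22, 54, 75 ] 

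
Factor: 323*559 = 180557 = 13^1 * 17^1*19^1*43^1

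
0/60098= 0 = 0.00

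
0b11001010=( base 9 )244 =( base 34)5w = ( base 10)202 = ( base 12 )14a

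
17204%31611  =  17204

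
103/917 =103/917 = 0.11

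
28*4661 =130508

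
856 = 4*214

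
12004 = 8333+3671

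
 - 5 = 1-6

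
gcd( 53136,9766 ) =2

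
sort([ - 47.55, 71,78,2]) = [  -  47.55,2,  71, 78 ] 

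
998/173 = 5 + 133/173 = 5.77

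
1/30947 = 1/30947 = 0.00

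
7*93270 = 652890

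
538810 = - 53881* ( - 10) 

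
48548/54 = 24274/27   =  899.04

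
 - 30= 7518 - 7548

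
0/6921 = 0 = 0.00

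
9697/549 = 17 + 364/549 = 17.66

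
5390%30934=5390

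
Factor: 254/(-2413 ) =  - 2/19 = - 2^1*19^( - 1 )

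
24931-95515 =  - 70584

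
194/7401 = 194/7401 = 0.03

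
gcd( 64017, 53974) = 1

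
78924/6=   13154=13154.00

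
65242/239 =65242/239  =  272.98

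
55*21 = 1155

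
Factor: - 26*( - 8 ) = 2^4*13^1 = 208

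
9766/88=4883/44 = 110.98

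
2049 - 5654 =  - 3605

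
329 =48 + 281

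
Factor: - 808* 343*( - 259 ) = 71780296 = 2^3*7^4* 37^1 * 101^1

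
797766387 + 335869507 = 1133635894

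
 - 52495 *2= - 104990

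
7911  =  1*7911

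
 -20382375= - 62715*325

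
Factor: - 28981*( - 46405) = 5^1 * 73^1*397^1*9281^1 = 1344863305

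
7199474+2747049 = 9946523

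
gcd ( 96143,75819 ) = 1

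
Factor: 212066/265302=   106033/132651 =3^( - 3)*17^( - 3) * 106033^1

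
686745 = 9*76305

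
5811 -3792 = 2019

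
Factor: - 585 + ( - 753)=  - 1338  =  - 2^1*3^1*223^1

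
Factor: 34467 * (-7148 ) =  - 2^2 *3^1*1787^1*11489^1 = - 246370116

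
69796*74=5164904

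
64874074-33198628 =31675446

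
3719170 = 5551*670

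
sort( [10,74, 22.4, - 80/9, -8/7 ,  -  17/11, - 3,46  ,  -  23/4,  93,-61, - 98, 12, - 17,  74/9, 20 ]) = [ - 98, - 61, - 17, - 80/9, - 23/4, - 3, - 17/11, - 8/7, 74/9 , 10,12,20, 22.4, 46, 74,93] 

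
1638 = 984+654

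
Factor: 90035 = 5^1*11^1*1637^1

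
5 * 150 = 750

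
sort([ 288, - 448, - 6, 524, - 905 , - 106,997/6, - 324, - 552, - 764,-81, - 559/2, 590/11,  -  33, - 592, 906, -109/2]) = [ - 905, - 764, - 592, - 552, - 448, - 324, - 559/2, - 106  ,- 81, -109/2,-33, - 6,590/11, 997/6, 288,  524, 906] 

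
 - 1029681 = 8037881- 9067562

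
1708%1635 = 73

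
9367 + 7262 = 16629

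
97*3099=300603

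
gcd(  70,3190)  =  10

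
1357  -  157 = 1200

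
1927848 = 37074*52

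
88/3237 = 88/3237 = 0.03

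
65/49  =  1+ 16/49=1.33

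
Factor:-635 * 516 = - 2^2*3^1*5^1 * 43^1* 127^1 = - 327660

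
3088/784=193/49= 3.94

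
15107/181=15107/181=83.46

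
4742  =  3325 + 1417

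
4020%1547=926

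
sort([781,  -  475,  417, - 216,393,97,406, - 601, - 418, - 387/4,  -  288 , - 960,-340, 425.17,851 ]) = [ - 960, - 601, - 475,  -  418,-340,-288, - 216, -387/4,97,393, 406,417,425.17,781 , 851 ]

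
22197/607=22197/607 = 36.57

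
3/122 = 3/122 = 0.02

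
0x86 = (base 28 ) 4m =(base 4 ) 2012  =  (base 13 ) A4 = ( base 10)134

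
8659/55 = 8659/55 = 157.44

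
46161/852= 54 + 51/284=54.18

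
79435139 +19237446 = 98672585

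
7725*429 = 3314025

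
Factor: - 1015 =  - 5^1*7^1*29^1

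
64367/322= 199 + 289/322 = 199.90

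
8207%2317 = 1256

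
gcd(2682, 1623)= 3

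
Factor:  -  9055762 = -2^1 * 433^1 * 10457^1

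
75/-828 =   -  25/276 = - 0.09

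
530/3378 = 265/1689 = 0.16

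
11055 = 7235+3820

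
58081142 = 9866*5887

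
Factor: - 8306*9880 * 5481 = - 2^4*3^3*5^1*7^1 * 13^1 * 19^1*29^1 * 4153^1 = -449788837680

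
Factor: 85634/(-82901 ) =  - 2^1*7^( - 1 )*13^( - 1)*47^1 = - 94/91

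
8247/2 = 4123 + 1/2  =  4123.50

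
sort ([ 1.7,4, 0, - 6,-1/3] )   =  [ - 6, - 1/3,0,  1.7,4]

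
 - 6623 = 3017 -9640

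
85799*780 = 66923220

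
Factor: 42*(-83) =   -  2^1*3^1*7^1 * 83^1  =  - 3486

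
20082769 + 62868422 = 82951191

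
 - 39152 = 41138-80290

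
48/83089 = 48/83089= 0.00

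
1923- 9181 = -7258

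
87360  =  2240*39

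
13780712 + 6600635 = 20381347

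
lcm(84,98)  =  588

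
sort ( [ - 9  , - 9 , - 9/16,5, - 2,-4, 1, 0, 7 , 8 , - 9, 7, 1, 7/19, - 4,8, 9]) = [ - 9, - 9, - 9, - 4, - 4, - 2,-9/16,0,7/19, 1,1, 5, 7,7, 8,8,9 ]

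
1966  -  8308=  - 6342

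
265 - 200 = 65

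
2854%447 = 172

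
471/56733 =157/18911  =  0.01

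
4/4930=2/2465 = 0.00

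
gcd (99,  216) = 9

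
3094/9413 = 3094/9413=0.33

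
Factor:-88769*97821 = -3^3*29^1*3061^1*3623^1 = -8683472349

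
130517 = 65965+64552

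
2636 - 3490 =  - 854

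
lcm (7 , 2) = 14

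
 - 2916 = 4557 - 7473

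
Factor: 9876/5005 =2^2*3^1*5^(-1 )*7^( - 1) * 11^(-1 )*13^ ( - 1)*823^1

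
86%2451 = 86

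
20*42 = 840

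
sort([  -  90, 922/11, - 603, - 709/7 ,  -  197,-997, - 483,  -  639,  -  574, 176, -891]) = [  -  997, - 891, - 639,-603, - 574, - 483 , - 197,-709/7,-90,922/11  ,  176 ]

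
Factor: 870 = 2^1  *  3^1*5^1 *29^1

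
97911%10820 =531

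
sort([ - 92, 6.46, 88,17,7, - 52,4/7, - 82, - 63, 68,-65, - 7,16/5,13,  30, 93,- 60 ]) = [ - 92, - 82, - 65, - 63,  -  60, - 52, - 7, 4/7,16/5, 6.46,7,  13, 17 , 30,68,88, 93]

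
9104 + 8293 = 17397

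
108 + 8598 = 8706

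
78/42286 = 39/21143 = 0.00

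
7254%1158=306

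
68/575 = 68/575 = 0.12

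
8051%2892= 2267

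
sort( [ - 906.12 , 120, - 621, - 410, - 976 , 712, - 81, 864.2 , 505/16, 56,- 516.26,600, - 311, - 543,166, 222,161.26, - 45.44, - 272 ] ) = [-976, - 906.12,-621, - 543,-516.26, - 410, - 311, - 272, - 81, - 45.44,505/16 , 56, 120,  161.26,166,222,  600  ,  712,864.2]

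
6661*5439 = 36229179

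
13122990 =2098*6255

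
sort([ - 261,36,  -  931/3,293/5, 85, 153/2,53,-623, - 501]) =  [ - 623, - 501, - 931/3, - 261 , 36,53 , 293/5,153/2, 85] 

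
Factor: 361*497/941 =7^1*19^2*71^1*941^( - 1) = 179417/941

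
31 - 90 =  - 59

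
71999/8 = 71999/8  =  8999.88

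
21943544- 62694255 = - 40750711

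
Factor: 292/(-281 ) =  - 2^2* 73^1* 281^(-1)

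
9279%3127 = 3025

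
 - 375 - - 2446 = 2071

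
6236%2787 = 662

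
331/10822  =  331/10822 = 0.03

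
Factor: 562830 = 2^1* 3^1*5^1*73^1*257^1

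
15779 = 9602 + 6177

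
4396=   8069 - 3673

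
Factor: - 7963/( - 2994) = 2^( - 1) * 3^(-1 ) * 499^( - 1)*7963^1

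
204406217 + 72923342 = 277329559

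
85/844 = 85/844=0.10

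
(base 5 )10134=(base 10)669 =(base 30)M9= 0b1010011101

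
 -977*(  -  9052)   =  8843804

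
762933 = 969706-206773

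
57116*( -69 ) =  - 3941004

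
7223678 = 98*73711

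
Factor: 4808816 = 2^4*37^1*8123^1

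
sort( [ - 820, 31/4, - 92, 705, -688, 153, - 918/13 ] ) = [-820 , - 688,-92,-918/13,31/4,153,  705 ] 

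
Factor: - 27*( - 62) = 2^1 * 3^3*31^1 = 1674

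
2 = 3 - 1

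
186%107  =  79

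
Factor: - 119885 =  - 5^1*23977^1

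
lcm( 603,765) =51255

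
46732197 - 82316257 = - 35584060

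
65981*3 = 197943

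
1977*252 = 498204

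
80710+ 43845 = 124555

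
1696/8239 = 1696/8239 = 0.21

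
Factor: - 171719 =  - 171719^1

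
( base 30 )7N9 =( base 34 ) 61t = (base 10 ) 6999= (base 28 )8PR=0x1B57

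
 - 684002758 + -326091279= -1010094037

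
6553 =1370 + 5183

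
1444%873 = 571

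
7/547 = 7/547 = 0.01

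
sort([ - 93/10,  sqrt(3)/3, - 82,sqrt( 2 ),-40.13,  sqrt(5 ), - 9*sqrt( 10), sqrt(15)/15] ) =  [ - 82, - 40.13, - 9 * sqrt(10 ), - 93/10, sqrt(15)/15 , sqrt(3)/3, sqrt(2),sqrt( 5 ) ] 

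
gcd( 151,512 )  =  1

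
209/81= 2 + 47/81 =2.58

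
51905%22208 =7489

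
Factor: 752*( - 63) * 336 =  - 2^8 * 3^3*7^2*47^1 = - 15918336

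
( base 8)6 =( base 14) 6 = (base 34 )6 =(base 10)6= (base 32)6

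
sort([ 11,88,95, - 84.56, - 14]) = [ - 84.56,  -  14 , 11,88,95]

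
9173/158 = 58+9/158 = 58.06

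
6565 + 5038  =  11603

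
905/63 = 14 +23/63 = 14.37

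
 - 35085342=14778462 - 49863804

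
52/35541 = 52/35541 = 0.00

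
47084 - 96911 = -49827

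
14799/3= 4933  =  4933.00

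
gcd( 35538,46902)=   6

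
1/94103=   1/94103 =0.00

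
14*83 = 1162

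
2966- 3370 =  - 404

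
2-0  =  2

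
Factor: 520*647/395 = 2^3*13^1*79^( - 1 )*647^1 = 67288/79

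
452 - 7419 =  - 6967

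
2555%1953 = 602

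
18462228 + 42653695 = 61115923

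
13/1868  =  13/1868 = 0.01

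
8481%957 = 825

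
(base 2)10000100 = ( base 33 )40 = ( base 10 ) 132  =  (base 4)2010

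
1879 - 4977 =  - 3098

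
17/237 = 17/237= 0.07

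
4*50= 200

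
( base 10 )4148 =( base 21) 98b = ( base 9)5618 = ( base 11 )3131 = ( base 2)1000000110100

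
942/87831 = 314/29277= 0.01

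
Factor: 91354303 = 31^1 * 2946913^1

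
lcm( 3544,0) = 0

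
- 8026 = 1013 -9039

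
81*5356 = 433836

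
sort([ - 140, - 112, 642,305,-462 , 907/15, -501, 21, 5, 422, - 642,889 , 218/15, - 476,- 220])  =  [ - 642, - 501 , - 476, - 462,- 220 , -140, - 112, 5,218/15, 21,907/15,305 , 422,642 , 889] 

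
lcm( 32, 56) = 224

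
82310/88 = 935 + 15/44= 935.34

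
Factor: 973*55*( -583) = -5^1*7^1*11^2 * 53^1*139^1 = - 31199245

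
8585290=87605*98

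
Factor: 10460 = 2^2*5^1*523^1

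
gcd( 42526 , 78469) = 1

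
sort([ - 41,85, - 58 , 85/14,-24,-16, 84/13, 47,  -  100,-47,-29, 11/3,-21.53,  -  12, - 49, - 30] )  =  [ - 100, - 58, - 49, - 47,-41, - 30 ,  -  29,-24 , - 21.53,-16, - 12 , 11/3,85/14, 84/13, 47, 85]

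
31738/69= 459+67/69 = 459.97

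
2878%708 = 46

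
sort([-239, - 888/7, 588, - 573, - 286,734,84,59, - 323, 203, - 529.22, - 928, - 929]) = [  -  929, - 928,  -  573 , - 529.22, - 323, - 286, - 239, - 888/7, 59, 84, 203,  588, 734] 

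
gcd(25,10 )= 5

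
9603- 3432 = 6171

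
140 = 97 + 43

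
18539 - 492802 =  - 474263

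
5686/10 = 568 + 3/5 = 568.60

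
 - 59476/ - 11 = 59476/11 = 5406.91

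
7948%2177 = 1417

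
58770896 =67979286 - 9208390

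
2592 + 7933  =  10525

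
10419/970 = 10419/970 = 10.74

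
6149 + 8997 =15146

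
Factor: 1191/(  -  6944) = - 2^ ( - 5) * 3^1 * 7^(-1 ) *31^( - 1)*397^1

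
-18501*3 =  - 55503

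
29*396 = 11484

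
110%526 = 110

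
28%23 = 5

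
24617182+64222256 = 88839438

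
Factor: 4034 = 2^1*2017^1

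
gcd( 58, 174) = 58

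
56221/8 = 7027 + 5/8 = 7027.62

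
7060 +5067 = 12127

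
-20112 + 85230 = 65118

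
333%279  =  54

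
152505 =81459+71046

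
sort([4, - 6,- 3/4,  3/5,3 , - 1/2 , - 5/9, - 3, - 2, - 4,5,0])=[ -6, - 4, - 3, - 2, - 3/4,-5/9,-1/2,0, 3/5,3,4, 5]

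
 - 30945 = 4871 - 35816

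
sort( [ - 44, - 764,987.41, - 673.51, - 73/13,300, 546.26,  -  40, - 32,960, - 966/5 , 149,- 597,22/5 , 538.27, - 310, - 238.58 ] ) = [ - 764, - 673.51,  -  597,  -  310, - 238.58, - 966/5,-44,-40, - 32, - 73/13,22/5,149,300,538.27,546.26,  960, 987.41]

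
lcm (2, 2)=2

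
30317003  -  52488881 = -22171878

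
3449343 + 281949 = 3731292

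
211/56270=211/56270 = 0.00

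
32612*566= 18458392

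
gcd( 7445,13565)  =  5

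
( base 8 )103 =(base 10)67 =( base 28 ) 2b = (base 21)34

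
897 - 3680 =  - 2783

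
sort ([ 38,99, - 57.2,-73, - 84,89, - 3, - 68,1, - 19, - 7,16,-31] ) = [ - 84, - 73, - 68,-57.2, - 31, - 19,-7, - 3,1,16,38, 89 , 99]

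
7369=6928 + 441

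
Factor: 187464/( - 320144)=-219/374 = - 2^( - 1)*3^1 * 11^( - 1)*17^ (-1 )*73^1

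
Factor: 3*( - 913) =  - 3^1*11^1 * 83^1  =  - 2739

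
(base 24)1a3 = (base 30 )r9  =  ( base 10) 819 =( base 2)1100110011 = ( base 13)4B0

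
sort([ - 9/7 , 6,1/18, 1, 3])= [  -  9/7, 1/18, 1,3, 6 ] 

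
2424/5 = 2424/5= 484.80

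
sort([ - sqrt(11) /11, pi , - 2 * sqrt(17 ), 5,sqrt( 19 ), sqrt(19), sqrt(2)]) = [ - 2* sqrt( 17), - sqrt(11)/11, sqrt( 2 ),pi, sqrt ( 19),  sqrt(19 ),5 ] 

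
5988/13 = 460 + 8/13 = 460.62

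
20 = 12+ 8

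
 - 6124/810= -8 + 178/405=-7.56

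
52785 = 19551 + 33234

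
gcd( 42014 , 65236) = 2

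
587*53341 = 31311167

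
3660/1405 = 732/281  =  2.60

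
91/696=91/696 = 0.13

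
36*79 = 2844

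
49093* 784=38488912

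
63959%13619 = 9483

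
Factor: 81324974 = 2^1 * 17^1 * 521^1*4591^1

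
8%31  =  8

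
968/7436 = 22/169 = 0.13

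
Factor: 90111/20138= 2^( - 1 )*3^1*7^2*613^1*10069^ ( - 1 ) 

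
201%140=61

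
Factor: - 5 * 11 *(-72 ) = 2^3 * 3^2*5^1 * 11^1 = 3960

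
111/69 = 1+14/23 = 1.61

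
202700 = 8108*25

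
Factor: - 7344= - 2^4 * 3^3*17^1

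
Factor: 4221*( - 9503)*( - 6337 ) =254190776931  =  3^2 * 7^1 * 13^1*17^1*43^1*67^1*6337^1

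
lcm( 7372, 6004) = 582388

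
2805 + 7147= 9952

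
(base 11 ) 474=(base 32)hl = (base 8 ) 1065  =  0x235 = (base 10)565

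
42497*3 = 127491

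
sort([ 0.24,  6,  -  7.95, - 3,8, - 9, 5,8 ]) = [ - 9, - 7.95, - 3,0.24,5, 6 , 8,8 ] 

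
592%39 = 7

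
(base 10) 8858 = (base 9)13132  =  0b10001010011010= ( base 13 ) 4055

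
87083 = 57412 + 29671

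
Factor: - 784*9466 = -7421344 = - 2^5 * 7^2* 4733^1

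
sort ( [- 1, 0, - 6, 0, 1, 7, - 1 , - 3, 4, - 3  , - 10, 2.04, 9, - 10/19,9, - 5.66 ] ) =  [  -  10, - 6,  -  5.66, - 3, - 3,-1, - 1, - 10/19, 0, 0, 1, 2.04, 4,7, 9, 9]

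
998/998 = 1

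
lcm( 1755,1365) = 12285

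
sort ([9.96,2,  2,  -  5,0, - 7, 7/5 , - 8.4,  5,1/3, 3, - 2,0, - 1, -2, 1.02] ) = [- 8.4, - 7,  -  5, - 2, - 2, - 1,0, 0, 1/3,  1.02,  7/5,2,  2,3,  5,  9.96]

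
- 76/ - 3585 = 76/3585 = 0.02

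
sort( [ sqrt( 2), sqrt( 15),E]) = [ sqrt( 2), E,sqrt( 15) ]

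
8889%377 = 218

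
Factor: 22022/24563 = 2^1 * 13^1 * 29^ (  -  1) = 26/29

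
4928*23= 113344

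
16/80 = 1/5= 0.20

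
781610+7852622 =8634232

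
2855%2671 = 184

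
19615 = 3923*5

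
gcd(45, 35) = 5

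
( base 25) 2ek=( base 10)1620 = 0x654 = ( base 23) 31a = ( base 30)1O0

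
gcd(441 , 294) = 147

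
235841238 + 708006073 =943847311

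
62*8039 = 498418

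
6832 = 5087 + 1745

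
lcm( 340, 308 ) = 26180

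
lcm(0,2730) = 0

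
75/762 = 25/254 = 0.10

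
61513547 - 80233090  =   - 18719543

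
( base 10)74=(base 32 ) 2A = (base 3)2202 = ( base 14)54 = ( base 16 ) 4a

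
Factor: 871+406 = 1277^1= 1277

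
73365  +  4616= 77981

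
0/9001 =0=0.00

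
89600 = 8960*10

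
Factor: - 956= - 2^2*239^1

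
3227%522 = 95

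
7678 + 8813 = 16491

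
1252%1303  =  1252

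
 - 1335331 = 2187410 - 3522741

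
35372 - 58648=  -23276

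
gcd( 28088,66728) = 8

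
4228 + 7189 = 11417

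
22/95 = 22/95=0.23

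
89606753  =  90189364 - 582611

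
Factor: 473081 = 7^1*19^1*3557^1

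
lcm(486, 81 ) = 486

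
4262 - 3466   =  796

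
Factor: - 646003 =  - 646003^1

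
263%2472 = 263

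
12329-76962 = -64633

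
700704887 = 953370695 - 252665808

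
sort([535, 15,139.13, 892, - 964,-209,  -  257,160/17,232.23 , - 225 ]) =[ - 964, - 257,  -  225,  -  209,  160/17,15, 139.13, 232.23, 535,892 ] 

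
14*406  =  5684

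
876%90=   66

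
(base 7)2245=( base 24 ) 1a1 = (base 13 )4AB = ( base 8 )1461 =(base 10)817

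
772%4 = 0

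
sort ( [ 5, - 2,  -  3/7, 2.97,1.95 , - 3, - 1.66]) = [ - 3, - 2 , - 1.66,-3/7 , 1.95,2.97, 5 ] 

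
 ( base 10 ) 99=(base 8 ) 143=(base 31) 36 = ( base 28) 3f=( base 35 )2t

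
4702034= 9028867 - 4326833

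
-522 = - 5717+5195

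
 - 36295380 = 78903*( - 460) 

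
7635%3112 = 1411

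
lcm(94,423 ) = 846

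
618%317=301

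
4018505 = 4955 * 811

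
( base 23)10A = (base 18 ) 1bh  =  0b1000011011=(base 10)539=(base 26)KJ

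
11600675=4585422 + 7015253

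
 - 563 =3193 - 3756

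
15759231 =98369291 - 82610060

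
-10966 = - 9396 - 1570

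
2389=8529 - 6140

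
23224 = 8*2903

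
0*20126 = 0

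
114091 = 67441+46650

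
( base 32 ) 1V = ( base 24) 2f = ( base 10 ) 63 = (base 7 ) 120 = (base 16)3f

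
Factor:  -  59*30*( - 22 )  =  38940 = 2^2*3^1*5^1 * 11^1*59^1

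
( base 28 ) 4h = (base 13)9c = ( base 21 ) 63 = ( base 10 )129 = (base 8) 201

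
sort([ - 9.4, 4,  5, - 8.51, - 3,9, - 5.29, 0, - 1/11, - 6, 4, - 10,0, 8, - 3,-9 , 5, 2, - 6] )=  [ - 10 , - 9.4, - 9, - 8.51, - 6, - 6,-5.29,  -  3, - 3, - 1/11,0, 0, 2,4,4,5,5, 8, 9 ]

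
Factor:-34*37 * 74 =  - 93092 = - 2^2 * 17^1*37^2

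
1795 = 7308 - 5513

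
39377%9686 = 633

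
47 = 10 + 37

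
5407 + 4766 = 10173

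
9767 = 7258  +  2509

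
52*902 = 46904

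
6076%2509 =1058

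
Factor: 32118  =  2^1*3^1*53^1*101^1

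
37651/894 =37651/894 = 42.12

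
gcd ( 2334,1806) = 6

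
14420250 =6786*2125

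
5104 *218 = 1112672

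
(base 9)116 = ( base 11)88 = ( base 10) 96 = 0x60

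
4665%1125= 165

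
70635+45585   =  116220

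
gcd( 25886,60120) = 2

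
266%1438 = 266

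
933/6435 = 311/2145 = 0.14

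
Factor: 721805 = 5^1*7^1*41^1*503^1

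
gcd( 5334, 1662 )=6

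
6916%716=472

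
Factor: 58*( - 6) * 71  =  -24708= - 2^2*3^1*29^1*71^1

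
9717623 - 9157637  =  559986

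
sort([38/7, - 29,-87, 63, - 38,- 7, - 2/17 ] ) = [  -  87, - 38,-29,-7,  -  2/17,  38/7, 63] 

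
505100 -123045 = 382055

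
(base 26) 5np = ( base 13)1A8C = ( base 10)4003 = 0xFA3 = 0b111110100011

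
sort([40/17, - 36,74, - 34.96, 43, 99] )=[ - 36, - 34.96, 40/17, 43,74, 99]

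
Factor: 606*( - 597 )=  - 361782  =  -2^1*3^2*101^1*199^1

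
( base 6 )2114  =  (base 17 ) 1b2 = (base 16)1DE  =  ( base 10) 478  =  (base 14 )262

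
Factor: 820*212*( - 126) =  - 21903840 = - 2^5 *3^2*5^1*7^1*41^1*53^1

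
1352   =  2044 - 692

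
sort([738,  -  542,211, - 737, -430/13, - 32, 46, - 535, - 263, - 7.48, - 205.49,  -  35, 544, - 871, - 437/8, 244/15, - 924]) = [ - 924, - 871 , - 737,-542, - 535,-263, - 205.49, - 437/8, - 35,-430/13, - 32, - 7.48,  244/15,46,211, 544,738 ]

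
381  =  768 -387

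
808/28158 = 404/14079 =0.03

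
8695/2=4347 + 1/2 = 4347.50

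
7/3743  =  7/3743= 0.00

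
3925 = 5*785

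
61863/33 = 1874 + 7/11 = 1874.64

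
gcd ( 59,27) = 1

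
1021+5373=6394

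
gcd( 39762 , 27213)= 141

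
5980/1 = 5980=5980.00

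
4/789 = 4/789 = 0.01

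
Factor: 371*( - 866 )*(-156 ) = 50120616 = 2^3*3^1 * 7^1*13^1*53^1 * 433^1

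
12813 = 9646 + 3167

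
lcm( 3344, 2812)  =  123728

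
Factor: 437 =19^1 * 23^1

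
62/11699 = 62/11699 = 0.01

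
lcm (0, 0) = 0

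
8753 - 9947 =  - 1194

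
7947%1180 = 867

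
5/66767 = 5/66767  =  0.00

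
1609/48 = 33 + 25/48 = 33.52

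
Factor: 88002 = 2^1*3^2 * 4889^1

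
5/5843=5/5843 = 0.00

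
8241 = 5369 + 2872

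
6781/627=6781/627 = 10.81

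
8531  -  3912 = 4619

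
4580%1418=326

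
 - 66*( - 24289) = 1603074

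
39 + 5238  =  5277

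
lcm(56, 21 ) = 168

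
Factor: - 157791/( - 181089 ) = 3^(-2)*19^(-1)*149^1 = 149/171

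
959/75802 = 959/75802 = 0.01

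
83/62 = 1 + 21/62 = 1.34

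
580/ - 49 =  - 12 + 8/49 = - 11.84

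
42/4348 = 21/2174 = 0.01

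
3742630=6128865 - 2386235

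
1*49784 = 49784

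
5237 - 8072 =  - 2835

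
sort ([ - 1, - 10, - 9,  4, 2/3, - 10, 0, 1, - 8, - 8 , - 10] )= [  -  10, - 10, - 10, - 9, - 8, - 8,- 1, 0, 2/3, 1, 4] 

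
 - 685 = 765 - 1450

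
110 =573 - 463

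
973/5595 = 973/5595  =  0.17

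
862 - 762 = 100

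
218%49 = 22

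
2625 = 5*525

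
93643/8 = 93643/8= 11705.38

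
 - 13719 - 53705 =-67424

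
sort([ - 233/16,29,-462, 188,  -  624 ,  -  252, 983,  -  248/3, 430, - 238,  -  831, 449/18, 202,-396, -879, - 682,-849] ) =[ - 879,-849,-831 ,-682,  -  624, - 462, - 396,  -  252, - 238, - 248/3,  -  233/16, 449/18, 29,188,202, 430 , 983] 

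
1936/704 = 2+3/4 = 2.75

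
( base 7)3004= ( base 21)274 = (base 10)1033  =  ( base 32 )109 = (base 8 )2011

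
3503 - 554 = 2949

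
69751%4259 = 1607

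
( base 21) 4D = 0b1100001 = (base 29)3a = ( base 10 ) 97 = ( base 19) 52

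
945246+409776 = 1355022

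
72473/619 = 117 + 50/619=117.08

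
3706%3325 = 381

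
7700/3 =2566  +  2/3= 2566.67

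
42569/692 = 61 + 357/692 =61.52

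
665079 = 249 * 2671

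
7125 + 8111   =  15236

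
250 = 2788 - 2538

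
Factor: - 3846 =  -2^1*3^1*641^1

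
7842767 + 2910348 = 10753115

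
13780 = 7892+5888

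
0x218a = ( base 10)8586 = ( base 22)HG6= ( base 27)bl0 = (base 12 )4B76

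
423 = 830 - 407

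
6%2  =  0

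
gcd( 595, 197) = 1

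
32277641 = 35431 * 911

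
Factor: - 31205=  - 5^1*79^2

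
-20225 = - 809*25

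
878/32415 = 878/32415 = 0.03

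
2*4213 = 8426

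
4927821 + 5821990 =10749811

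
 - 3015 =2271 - 5286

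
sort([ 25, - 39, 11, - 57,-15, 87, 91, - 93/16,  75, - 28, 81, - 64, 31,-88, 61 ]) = [ - 88, - 64, - 57, - 39, - 28, - 15, - 93/16,  11, 25,  31, 61, 75, 81 , 87,91 ] 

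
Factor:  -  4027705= - 5^1*11^1*67^1*1093^1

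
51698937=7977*6481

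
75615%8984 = 3743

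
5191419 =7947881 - 2756462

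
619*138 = 85422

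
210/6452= 105/3226= 0.03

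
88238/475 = 185 + 363/475= 185.76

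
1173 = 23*51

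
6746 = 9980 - 3234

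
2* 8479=16958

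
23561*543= 12793623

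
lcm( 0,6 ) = 0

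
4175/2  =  4175/2 = 2087.50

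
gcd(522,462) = 6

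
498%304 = 194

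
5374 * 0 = 0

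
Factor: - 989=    - 23^1*43^1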